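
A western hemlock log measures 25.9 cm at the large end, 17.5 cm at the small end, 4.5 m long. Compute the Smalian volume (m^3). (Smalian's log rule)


Smalian: V = (A1 + A2)/2 * L,  A = pi*(D/200)^2
A1 = pi*(25.9/200)^2 = 0.052685 m^2
A2 = pi*(17.5/200)^2 = 0.024053 m^2
V = (0.052685+0.024053)/2*4.5 = 0.1727 m^3

0.1727


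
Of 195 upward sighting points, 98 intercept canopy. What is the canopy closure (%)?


Formula: Canopy closure = covered points / total points * 100
Closure = 98 / 195 * 100
Closure = 0.5026 * 100 = 50.3%

50.3


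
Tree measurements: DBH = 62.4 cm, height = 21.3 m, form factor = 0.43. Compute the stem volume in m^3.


Formula: V = pi * (DBH/200)^2 * H * ff
Radius = DBH/200 = 62.4/200 = 0.312 m
Radius^2 = 0.312^2 = 0.097344 m^2
V = pi * 0.097344 * 21.3 * 0.43
V = 2.801 m^3

2.801


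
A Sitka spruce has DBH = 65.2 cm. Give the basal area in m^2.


Formula: BA = pi * (DBH/2)^2 / 10000  (cm^2 to m^2)
Radius = DBH/2 = 65.2/2 = 32.6 cm
BA = pi * 32.6^2 / 10000
   = 3338.759 cm^2 / 10000
   = 0.3339 m^2

0.3339


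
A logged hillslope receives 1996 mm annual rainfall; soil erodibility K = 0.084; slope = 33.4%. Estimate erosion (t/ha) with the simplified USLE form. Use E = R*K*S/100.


Formula: E = R * K * S / 100  (simplified USLE)
R * K = 1996 * 0.084 = 167.664
E = 167.664 * 33.4 / 100 = 56.0 t/ha

56.0


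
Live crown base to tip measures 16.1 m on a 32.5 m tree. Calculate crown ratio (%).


Formula: Crown Ratio = (Crown Length / Total Height) * 100
CR = (16.1 m / 32.5 m) * 100
CR = 0.4954 * 100 = 49.5%

49.5


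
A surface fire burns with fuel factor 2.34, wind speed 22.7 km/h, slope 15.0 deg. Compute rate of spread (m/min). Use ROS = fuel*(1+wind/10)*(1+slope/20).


Formula: ROS = fuel * (1 + wind/10) * (1 + slope/20)
Wind factor = 1 + 22.7/10 = 3.27
Slope factor = 1 + 15.0/20 = 1.75
ROS = 2.34 * 3.27 * 1.75 = 13.39 m/min

13.39


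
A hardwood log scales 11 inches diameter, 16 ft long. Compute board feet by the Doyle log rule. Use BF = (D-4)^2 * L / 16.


Doyle: BF = (D - 4)^2 * L / 16
Adjusted diameter = 11 - 4 = 7 in
(D-4)^2 = 7^2 = 49
BF = 49 * 16 / 16 = 49 BF

49


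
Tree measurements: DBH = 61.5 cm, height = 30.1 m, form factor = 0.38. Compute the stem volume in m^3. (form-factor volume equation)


Formula: V = pi * (DBH/200)^2 * H * ff
Radius = DBH/200 = 61.5/200 = 0.3075 m
Radius^2 = 0.3075^2 = 0.09455625 m^2
V = pi * 0.09455625 * 30.1 * 0.38
V = 3.398 m^3

3.398


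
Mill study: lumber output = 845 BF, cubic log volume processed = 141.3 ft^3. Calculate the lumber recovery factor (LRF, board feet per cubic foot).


Formula: LRF = Lumber Output (BF) / Log Input (ft^3)
LRF = 845 BF / 141.3 ft^3
LRF = 5.98 BF/ft^3

5.98


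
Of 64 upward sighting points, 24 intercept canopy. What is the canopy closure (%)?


Formula: Canopy closure = covered points / total points * 100
Closure = 24 / 64 * 100
Closure = 0.375 * 100 = 37.5%

37.5


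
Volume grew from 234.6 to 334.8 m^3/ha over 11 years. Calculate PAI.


Formula: PAI = (V_T2 - V_T1) / (T2 - T1)
Volume increment = 334.8 - 234.6 = 100.2 m^3/ha
PAI = 100.2 / 11 = 9.11 m^3/ha/year

9.11


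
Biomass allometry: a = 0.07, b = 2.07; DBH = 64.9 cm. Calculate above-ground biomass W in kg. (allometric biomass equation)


Formula: W = a * DBH^b  (allometric power law)
DBH^b = 64.9^2.07 = 5640.8756
W = 0.07 * 5640.8756 = 394.9 kg

394.9


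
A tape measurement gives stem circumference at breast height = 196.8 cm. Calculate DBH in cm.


Formula: DBH = C / pi
DBH = 196.8 / pi
pi = 3.14159...
DBH = 62.6 cm

62.6


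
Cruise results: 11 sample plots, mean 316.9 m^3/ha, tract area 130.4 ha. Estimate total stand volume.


Formula: Total Volume = Mean Volume per ha * Total Area
Total Volume = 316.9 m^3/ha * 130.4 ha
Total Volume = 41324 m^3

41324


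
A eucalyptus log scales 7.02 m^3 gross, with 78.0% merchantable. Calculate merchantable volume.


Formula: MV = V_total * (merchantable_pct / 100)
Merchantable fraction = 78.0% / 100 = 0.78
MV = 7.02 m^3 * 0.78 = 5.476 m^3

5.476


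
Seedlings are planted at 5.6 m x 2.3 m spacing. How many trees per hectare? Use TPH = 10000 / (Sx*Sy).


Formula: TPH = 10000 m^2/ha / (spacing_x * spacing_y)
Area per tree = 5.6 m * 2.3 m = 12.88 m^2
TPH = 10000 / 12.88 = 776 trees/ha

776


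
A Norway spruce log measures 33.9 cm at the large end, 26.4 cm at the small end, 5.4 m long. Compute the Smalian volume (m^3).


Smalian: V = (A1 + A2)/2 * L,  A = pi*(D/200)^2
A1 = pi*(33.9/200)^2 = 0.090259 m^2
A2 = pi*(26.4/200)^2 = 0.054739 m^2
V = (0.090259+0.054739)/2*5.4 = 0.3915 m^3

0.3915


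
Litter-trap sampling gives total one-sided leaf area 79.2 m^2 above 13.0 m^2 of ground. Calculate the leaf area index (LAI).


Formula: LAI = total leaf area / ground area  (dimensionless)
LAI = 79.2 m^2 / 13.0 m^2
LAI = 6.09

6.09


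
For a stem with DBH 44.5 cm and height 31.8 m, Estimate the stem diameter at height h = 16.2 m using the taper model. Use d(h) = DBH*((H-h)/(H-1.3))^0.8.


Taper: d(h) = DBH * ((H - h) / (H - 1.3))^0.8
Numerator = H - h = 31.8 - 16.2 = 15.6 m
Denominator = H - 1.3 = 31.8 - 1.3 = 30.5 m
Ratio = 15.6 / 30.5 = 0.51148
d = 44.5 * 0.51148^0.8 = 26.0 cm

26.0


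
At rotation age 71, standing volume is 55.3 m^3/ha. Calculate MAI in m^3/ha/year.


Formula: MAI = Total Volume / Stand Age
MAI = 55.3 m^3/ha / 71 years
MAI = 0.78 m^3/ha/year

0.78


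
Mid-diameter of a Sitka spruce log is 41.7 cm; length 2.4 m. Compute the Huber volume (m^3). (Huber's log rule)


Huber: V = Am * L,  Am = pi*(Dm/200)^2
Am = pi*(41.7/200)^2 = 0.136572 m^2
V = 0.136572*2.4 = 0.3278 m^3

0.3278


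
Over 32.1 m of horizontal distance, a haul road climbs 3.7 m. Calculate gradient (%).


Formula: Gradient = rise / run * 100
Gradient = 3.7 / 32.1 * 100 = 11.5%

11.5


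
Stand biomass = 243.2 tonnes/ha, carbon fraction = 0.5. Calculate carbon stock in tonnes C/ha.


Formula: Carbon Stock = Biomass * Carbon Fraction
C = 243.2 t/ha * 0.5
C = 121.6 t C/ha

121.6


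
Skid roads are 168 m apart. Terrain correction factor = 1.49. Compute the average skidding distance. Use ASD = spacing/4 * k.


Formula: ASD = (spacing / 4) * correction
Uncorrected distance = spacing / 4 = 168 / 4 = 42 m
ASD = 42 * 1.49 = 63 m

63


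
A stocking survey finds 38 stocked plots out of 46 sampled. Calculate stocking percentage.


Formula: Stocking % = stocked plots / total plots * 100
Stocking = 38 / 46 * 100
Stocking = 0.8261 * 100 = 82.6%

82.6


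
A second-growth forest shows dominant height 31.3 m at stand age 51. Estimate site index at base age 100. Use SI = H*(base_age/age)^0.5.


Formula: SI = H_dom * (base_age / age)^0.5
Age ratio = 100 / 51 = 1.96078
sqrt(age_ratio) = 1.40028
SI = 31.3 * 1.40028 = 43.8 m

43.8


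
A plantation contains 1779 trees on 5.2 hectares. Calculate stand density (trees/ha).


Formula: Stand Density = N_trees / Area_ha
Density = 1779 trees / 5.2 ha
Density = 342 trees/ha

342


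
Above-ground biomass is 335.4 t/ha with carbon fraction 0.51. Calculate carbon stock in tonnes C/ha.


Formula: Carbon Stock = Biomass * Carbon Fraction
C = 335.4 t/ha * 0.51
C = 171.1 t C/ha

171.1


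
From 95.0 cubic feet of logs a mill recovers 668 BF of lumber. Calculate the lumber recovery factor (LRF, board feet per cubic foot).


Formula: LRF = Lumber Output (BF) / Log Input (ft^3)
LRF = 668 BF / 95.0 ft^3
LRF = 7.03 BF/ft^3

7.03


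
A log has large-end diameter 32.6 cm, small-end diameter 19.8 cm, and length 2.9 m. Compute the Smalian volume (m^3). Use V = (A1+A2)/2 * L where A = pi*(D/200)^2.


Smalian: V = (A1 + A2)/2 * L,  A = pi*(D/200)^2
A1 = pi*(32.6/200)^2 = 0.083469 m^2
A2 = pi*(19.8/200)^2 = 0.030791 m^2
V = (0.083469+0.030791)/2*2.9 = 0.1657 m^3

0.1657


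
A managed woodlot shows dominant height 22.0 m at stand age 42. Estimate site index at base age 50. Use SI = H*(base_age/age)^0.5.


Formula: SI = H_dom * (base_age / age)^0.5
Age ratio = 50 / 42 = 1.19048
sqrt(age_ratio) = 1.09109
SI = 22.0 * 1.09109 = 24.0 m

24.0


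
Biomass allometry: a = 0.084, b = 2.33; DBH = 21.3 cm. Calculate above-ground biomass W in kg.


Formula: W = a * DBH^b  (allometric power law)
DBH^b = 21.3^2.33 = 1244.8714
W = 0.084 * 1244.8714 = 104.6 kg

104.6


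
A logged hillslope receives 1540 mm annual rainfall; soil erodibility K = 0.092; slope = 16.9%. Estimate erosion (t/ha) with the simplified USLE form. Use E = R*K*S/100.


Formula: E = R * K * S / 100  (simplified USLE)
R * K = 1540 * 0.092 = 141.68
E = 141.68 * 16.9 / 100 = 23.94 t/ha

23.94


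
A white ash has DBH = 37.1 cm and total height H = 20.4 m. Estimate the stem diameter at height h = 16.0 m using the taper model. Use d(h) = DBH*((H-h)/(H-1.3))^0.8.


Taper: d(h) = DBH * ((H - h) / (H - 1.3))^0.8
Numerator = H - h = 20.4 - 16.0 = 4.4 m
Denominator = H - 1.3 = 20.4 - 1.3 = 19.1 m
Ratio = 4.4 / 19.1 = 0.23037
d = 37.1 * 0.23037^0.8 = 11.5 cm

11.5


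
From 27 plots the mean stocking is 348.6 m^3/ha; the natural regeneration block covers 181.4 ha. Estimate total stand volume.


Formula: Total Volume = Mean Volume per ha * Total Area
Total Volume = 348.6 m^3/ha * 181.4 ha
Total Volume = 63236 m^3

63236


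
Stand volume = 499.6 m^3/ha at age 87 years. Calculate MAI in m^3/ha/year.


Formula: MAI = Total Volume / Stand Age
MAI = 499.6 m^3/ha / 87 years
MAI = 5.74 m^3/ha/year

5.74


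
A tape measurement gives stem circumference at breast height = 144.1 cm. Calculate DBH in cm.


Formula: DBH = C / pi
DBH = 144.1 / pi
pi = 3.14159...
DBH = 45.9 cm

45.9


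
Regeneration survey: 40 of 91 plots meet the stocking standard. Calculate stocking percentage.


Formula: Stocking % = stocked plots / total plots * 100
Stocking = 40 / 91 * 100
Stocking = 0.4396 * 100 = 44.0%

44.0


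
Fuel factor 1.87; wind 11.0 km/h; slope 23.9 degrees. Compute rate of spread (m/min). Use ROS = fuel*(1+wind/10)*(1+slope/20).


Formula: ROS = fuel * (1 + wind/10) * (1 + slope/20)
Wind factor = 1 + 11.0/10 = 2.1
Slope factor = 1 + 23.9/20 = 2.195
ROS = 1.87 * 2.1 * 2.195 = 8.62 m/min

8.62


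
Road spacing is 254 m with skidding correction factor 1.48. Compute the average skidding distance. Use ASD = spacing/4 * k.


Formula: ASD = (spacing / 4) * correction
Uncorrected distance = spacing / 4 = 254 / 4 = 63.5 m
ASD = 63.5 * 1.48 = 94 m

94


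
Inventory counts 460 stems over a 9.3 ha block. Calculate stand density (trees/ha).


Formula: Stand Density = N_trees / Area_ha
Density = 460 trees / 9.3 ha
Density = 49 trees/ha

49


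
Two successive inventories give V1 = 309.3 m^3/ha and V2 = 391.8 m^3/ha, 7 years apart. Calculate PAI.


Formula: PAI = (V_T2 - V_T1) / (T2 - T1)
Volume increment = 391.8 - 309.3 = 82.5 m^3/ha
PAI = 82.5 / 7 = 11.79 m^3/ha/year

11.79


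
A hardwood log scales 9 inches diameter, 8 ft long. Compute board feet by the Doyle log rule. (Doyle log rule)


Doyle: BF = (D - 4)^2 * L / 16
Adjusted diameter = 9 - 4 = 5 in
(D-4)^2 = 5^2 = 25
BF = 25 * 8 / 16 = 13 BF

13


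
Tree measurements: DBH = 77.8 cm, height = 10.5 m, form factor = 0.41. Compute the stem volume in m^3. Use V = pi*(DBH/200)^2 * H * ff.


Formula: V = pi * (DBH/200)^2 * H * ff
Radius = DBH/200 = 77.8/200 = 0.389 m
Radius^2 = 0.389^2 = 0.151321 m^2
V = pi * 0.151321 * 10.5 * 0.41
V = 2.047 m^3

2.047


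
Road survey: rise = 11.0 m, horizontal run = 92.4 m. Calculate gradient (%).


Formula: Gradient = rise / run * 100
Gradient = 11.0 / 92.4 * 100 = 11.9%

11.9


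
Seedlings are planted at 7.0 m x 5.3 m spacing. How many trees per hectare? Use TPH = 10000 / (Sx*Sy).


Formula: TPH = 10000 m^2/ha / (spacing_x * spacing_y)
Area per tree = 7.0 m * 5.3 m = 37.1 m^2
TPH = 10000 / 37.1 = 270 trees/ha

270


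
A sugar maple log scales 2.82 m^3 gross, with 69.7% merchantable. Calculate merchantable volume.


Formula: MV = V_total * (merchantable_pct / 100)
Merchantable fraction = 69.7% / 100 = 0.697
MV = 2.82 m^3 * 0.697 = 1.966 m^3

1.966


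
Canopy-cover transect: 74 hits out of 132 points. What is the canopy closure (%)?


Formula: Canopy closure = covered points / total points * 100
Closure = 74 / 132 * 100
Closure = 0.5606 * 100 = 56.1%

56.1


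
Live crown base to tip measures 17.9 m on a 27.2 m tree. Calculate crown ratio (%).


Formula: Crown Ratio = (Crown Length / Total Height) * 100
CR = (17.9 m / 27.2 m) * 100
CR = 0.6581 * 100 = 65.8%

65.8


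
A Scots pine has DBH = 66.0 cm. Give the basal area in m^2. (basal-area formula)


Formula: BA = pi * (DBH/2)^2 / 10000  (cm^2 to m^2)
Radius = DBH/2 = 66.0/2 = 33.0 cm
BA = pi * 33.0^2 / 10000
   = 3421.1944 cm^2 / 10000
   = 0.3421 m^2

0.3421


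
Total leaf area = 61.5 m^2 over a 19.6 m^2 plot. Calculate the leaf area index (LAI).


Formula: LAI = total leaf area / ground area  (dimensionless)
LAI = 61.5 m^2 / 19.6 m^2
LAI = 3.14

3.14


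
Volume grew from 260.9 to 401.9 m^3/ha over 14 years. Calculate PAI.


Formula: PAI = (V_T2 - V_T1) / (T2 - T1)
Volume increment = 401.9 - 260.9 = 141.0 m^3/ha
PAI = 141.0 / 14 = 10.07 m^3/ha/year

10.07


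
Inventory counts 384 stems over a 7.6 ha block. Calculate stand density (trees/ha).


Formula: Stand Density = N_trees / Area_ha
Density = 384 trees / 7.6 ha
Density = 51 trees/ha

51


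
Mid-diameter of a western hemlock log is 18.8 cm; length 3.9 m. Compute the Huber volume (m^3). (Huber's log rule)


Huber: V = Am * L,  Am = pi*(Dm/200)^2
Am = pi*(18.8/200)^2 = 0.027759 m^2
V = 0.027759*3.9 = 0.1083 m^3

0.1083


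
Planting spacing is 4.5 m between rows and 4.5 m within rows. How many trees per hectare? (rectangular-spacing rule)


Formula: TPH = 10000 m^2/ha / (spacing_x * spacing_y)
Area per tree = 4.5 m * 4.5 m = 20.25 m^2
TPH = 10000 / 20.25 = 494 trees/ha

494


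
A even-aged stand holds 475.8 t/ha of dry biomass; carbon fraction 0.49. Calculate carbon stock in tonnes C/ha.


Formula: Carbon Stock = Biomass * Carbon Fraction
C = 475.8 t/ha * 0.49
C = 233.1 t C/ha

233.1


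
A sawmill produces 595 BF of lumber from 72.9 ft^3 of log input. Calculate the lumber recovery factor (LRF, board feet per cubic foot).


Formula: LRF = Lumber Output (BF) / Log Input (ft^3)
LRF = 595 BF / 72.9 ft^3
LRF = 8.16 BF/ft^3

8.16


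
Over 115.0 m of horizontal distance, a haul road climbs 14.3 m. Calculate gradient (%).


Formula: Gradient = rise / run * 100
Gradient = 14.3 / 115.0 * 100 = 12.4%

12.4


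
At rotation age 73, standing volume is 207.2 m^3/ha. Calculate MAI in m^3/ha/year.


Formula: MAI = Total Volume / Stand Age
MAI = 207.2 m^3/ha / 73 years
MAI = 2.84 m^3/ha/year

2.84


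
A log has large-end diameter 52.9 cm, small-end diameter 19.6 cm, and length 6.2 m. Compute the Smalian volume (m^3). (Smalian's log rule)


Smalian: V = (A1 + A2)/2 * L,  A = pi*(D/200)^2
A1 = pi*(52.9/200)^2 = 0.219787 m^2
A2 = pi*(19.6/200)^2 = 0.030172 m^2
V = (0.219787+0.030172)/2*6.2 = 0.7749 m^3

0.7749


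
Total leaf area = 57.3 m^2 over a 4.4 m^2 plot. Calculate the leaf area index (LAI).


Formula: LAI = total leaf area / ground area  (dimensionless)
LAI = 57.3 m^2 / 4.4 m^2
LAI = 13.02

13.02


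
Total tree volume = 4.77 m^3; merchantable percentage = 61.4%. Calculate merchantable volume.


Formula: MV = V_total * (merchantable_pct / 100)
Merchantable fraction = 61.4% / 100 = 0.614
MV = 4.77 m^3 * 0.614 = 2.929 m^3

2.929


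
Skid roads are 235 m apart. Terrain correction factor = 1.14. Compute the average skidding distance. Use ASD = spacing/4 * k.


Formula: ASD = (spacing / 4) * correction
Uncorrected distance = spacing / 4 = 235 / 4 = 58.75 m
ASD = 58.75 * 1.14 = 67 m

67


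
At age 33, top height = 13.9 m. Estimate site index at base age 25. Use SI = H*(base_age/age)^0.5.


Formula: SI = H_dom * (base_age / age)^0.5
Age ratio = 25 / 33 = 0.75758
sqrt(age_ratio) = 0.87039
SI = 13.9 * 0.87039 = 12.1 m

12.1


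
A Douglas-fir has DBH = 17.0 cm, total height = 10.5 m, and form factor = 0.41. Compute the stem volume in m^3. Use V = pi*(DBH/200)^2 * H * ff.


Formula: V = pi * (DBH/200)^2 * H * ff
Radius = DBH/200 = 17.0/200 = 0.085 m
Radius^2 = 0.085^2 = 0.007225 m^2
V = pi * 0.007225 * 10.5 * 0.41
V = 0.098 m^3

0.098


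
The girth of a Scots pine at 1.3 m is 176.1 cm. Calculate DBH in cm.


Formula: DBH = C / pi
DBH = 176.1 / pi
pi = 3.14159...
DBH = 56.1 cm

56.1


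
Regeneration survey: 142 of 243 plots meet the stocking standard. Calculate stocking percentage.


Formula: Stocking % = stocked plots / total plots * 100
Stocking = 142 / 243 * 100
Stocking = 0.5844 * 100 = 58.4%

58.4


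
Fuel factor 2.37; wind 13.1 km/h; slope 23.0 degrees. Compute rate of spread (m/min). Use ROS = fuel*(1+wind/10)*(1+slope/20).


Formula: ROS = fuel * (1 + wind/10) * (1 + slope/20)
Wind factor = 1 + 13.1/10 = 2.31
Slope factor = 1 + 23.0/20 = 2.15
ROS = 2.37 * 2.31 * 2.15 = 11.77 m/min

11.77


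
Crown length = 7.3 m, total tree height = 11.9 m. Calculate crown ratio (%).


Formula: Crown Ratio = (Crown Length / Total Height) * 100
CR = (7.3 m / 11.9 m) * 100
CR = 0.6134 * 100 = 61.3%

61.3


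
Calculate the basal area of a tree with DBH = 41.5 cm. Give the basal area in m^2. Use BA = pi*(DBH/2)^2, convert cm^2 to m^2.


Formula: BA = pi * (DBH/2)^2 / 10000  (cm^2 to m^2)
Radius = DBH/2 = 41.5/2 = 20.75 cm
BA = pi * 20.75^2 / 10000
   = 1352.652 cm^2 / 10000
   = 0.1353 m^2

0.1353


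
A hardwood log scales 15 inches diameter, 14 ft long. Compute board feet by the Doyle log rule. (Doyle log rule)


Doyle: BF = (D - 4)^2 * L / 16
Adjusted diameter = 15 - 4 = 11 in
(D-4)^2 = 11^2 = 121
BF = 121 * 14 / 16 = 106 BF

106


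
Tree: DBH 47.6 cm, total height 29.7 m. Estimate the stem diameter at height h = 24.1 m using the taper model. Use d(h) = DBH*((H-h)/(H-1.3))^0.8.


Taper: d(h) = DBH * ((H - h) / (H - 1.3))^0.8
Numerator = H - h = 29.7 - 24.1 = 5.6 m
Denominator = H - 1.3 = 29.7 - 1.3 = 28.4 m
Ratio = 5.6 / 28.4 = 0.19718
d = 47.6 * 0.19718^0.8 = 13.0 cm

13.0


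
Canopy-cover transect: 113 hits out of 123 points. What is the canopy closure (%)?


Formula: Canopy closure = covered points / total points * 100
Closure = 113 / 123 * 100
Closure = 0.9187 * 100 = 91.9%

91.9


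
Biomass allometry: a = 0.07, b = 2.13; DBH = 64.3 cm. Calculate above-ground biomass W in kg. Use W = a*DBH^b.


Formula: W = a * DBH^b  (allometric power law)
DBH^b = 64.3^2.13 = 7103.7779
W = 0.07 * 7103.7779 = 497.3 kg

497.3


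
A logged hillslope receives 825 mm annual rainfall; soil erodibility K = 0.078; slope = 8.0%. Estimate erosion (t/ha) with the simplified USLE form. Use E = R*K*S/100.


Formula: E = R * K * S / 100  (simplified USLE)
R * K = 825 * 0.078 = 64.35
E = 64.35 * 8.0 / 100 = 5.15 t/ha

5.15


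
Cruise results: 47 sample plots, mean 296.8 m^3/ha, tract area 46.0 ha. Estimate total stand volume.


Formula: Total Volume = Mean Volume per ha * Total Area
Total Volume = 296.8 m^3/ha * 46.0 ha
Total Volume = 13653 m^3

13653


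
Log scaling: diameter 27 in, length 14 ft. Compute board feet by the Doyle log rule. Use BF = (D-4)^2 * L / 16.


Doyle: BF = (D - 4)^2 * L / 16
Adjusted diameter = 27 - 4 = 23 in
(D-4)^2 = 23^2 = 529
BF = 529 * 14 / 16 = 463 BF

463


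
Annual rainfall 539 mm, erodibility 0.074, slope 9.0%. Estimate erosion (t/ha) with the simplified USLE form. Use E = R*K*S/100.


Formula: E = R * K * S / 100  (simplified USLE)
R * K = 539 * 0.074 = 39.886
E = 39.886 * 9.0 / 100 = 3.59 t/ha

3.59


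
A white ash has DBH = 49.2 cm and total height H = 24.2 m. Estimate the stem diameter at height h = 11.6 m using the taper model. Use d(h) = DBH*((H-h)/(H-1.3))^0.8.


Taper: d(h) = DBH * ((H - h) / (H - 1.3))^0.8
Numerator = H - h = 24.2 - 11.6 = 12.6 m
Denominator = H - 1.3 = 24.2 - 1.3 = 22.9 m
Ratio = 12.6 / 22.9 = 0.55022
d = 49.2 * 0.55022^0.8 = 30.5 cm

30.5


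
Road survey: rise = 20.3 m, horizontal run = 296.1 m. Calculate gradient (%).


Formula: Gradient = rise / run * 100
Gradient = 20.3 / 296.1 * 100 = 6.9%

6.9


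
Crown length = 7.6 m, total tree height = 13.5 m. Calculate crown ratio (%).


Formula: Crown Ratio = (Crown Length / Total Height) * 100
CR = (7.6 m / 13.5 m) * 100
CR = 0.563 * 100 = 56.3%

56.3


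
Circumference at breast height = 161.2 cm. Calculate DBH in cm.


Formula: DBH = C / pi
DBH = 161.2 / pi
pi = 3.14159...
DBH = 51.3 cm

51.3


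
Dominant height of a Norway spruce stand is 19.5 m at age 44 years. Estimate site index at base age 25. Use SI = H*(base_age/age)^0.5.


Formula: SI = H_dom * (base_age / age)^0.5
Age ratio = 25 / 44 = 0.56818
sqrt(age_ratio) = 0.75378
SI = 19.5 * 0.75378 = 14.7 m

14.7


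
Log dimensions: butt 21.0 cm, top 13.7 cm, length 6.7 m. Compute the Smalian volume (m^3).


Smalian: V = (A1 + A2)/2 * L,  A = pi*(D/200)^2
A1 = pi*(21.0/200)^2 = 0.034636 m^2
A2 = pi*(13.7/200)^2 = 0.014741 m^2
V = (0.034636+0.014741)/2*6.7 = 0.1654 m^3

0.1654


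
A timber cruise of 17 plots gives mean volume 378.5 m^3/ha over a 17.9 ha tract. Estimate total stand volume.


Formula: Total Volume = Mean Volume per ha * Total Area
Total Volume = 378.5 m^3/ha * 17.9 ha
Total Volume = 6775 m^3

6775


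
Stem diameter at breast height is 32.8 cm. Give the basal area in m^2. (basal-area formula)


Formula: BA = pi * (DBH/2)^2 / 10000  (cm^2 to m^2)
Radius = DBH/2 = 32.8/2 = 16.4 cm
BA = pi * 16.4^2 / 10000
   = 844.9628 cm^2 / 10000
   = 0.0845 m^2

0.0845


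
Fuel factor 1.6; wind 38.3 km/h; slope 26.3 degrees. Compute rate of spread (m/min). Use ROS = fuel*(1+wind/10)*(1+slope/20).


Formula: ROS = fuel * (1 + wind/10) * (1 + slope/20)
Wind factor = 1 + 38.3/10 = 4.83
Slope factor = 1 + 26.3/20 = 2.315
ROS = 1.6 * 4.83 * 2.315 = 17.89 m/min

17.89


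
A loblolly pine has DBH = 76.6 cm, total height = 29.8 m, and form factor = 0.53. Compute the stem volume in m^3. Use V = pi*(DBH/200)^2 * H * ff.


Formula: V = pi * (DBH/200)^2 * H * ff
Radius = DBH/200 = 76.6/200 = 0.383 m
Radius^2 = 0.383^2 = 0.146689 m^2
V = pi * 0.146689 * 29.8 * 0.53
V = 7.278 m^3

7.278


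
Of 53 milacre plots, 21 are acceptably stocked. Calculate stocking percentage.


Formula: Stocking % = stocked plots / total plots * 100
Stocking = 21 / 53 * 100
Stocking = 0.3962 * 100 = 39.6%

39.6


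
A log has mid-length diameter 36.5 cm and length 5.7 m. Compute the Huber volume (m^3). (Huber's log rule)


Huber: V = Am * L,  Am = pi*(Dm/200)^2
Am = pi*(36.5/200)^2 = 0.104635 m^2
V = 0.104635*5.7 = 0.5964 m^3

0.5964


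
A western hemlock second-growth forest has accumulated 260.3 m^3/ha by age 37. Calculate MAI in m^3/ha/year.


Formula: MAI = Total Volume / Stand Age
MAI = 260.3 m^3/ha / 37 years
MAI = 7.04 m^3/ha/year

7.04


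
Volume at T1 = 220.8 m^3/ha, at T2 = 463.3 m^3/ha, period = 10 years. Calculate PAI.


Formula: PAI = (V_T2 - V_T1) / (T2 - T1)
Volume increment = 463.3 - 220.8 = 242.5 m^3/ha
PAI = 242.5 / 10 = 24.25 m^3/ha/year

24.25


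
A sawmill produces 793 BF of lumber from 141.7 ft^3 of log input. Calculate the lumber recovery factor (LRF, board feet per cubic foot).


Formula: LRF = Lumber Output (BF) / Log Input (ft^3)
LRF = 793 BF / 141.7 ft^3
LRF = 5.6 BF/ft^3

5.6


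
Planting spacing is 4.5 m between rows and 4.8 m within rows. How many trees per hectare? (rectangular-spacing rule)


Formula: TPH = 10000 m^2/ha / (spacing_x * spacing_y)
Area per tree = 4.5 m * 4.8 m = 21.6 m^2
TPH = 10000 / 21.6 = 463 trees/ha

463


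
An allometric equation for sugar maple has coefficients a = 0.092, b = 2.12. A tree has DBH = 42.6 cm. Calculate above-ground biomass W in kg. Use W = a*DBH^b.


Formula: W = a * DBH^b  (allometric power law)
DBH^b = 42.6^2.12 = 2846.7436
W = 0.092 * 2846.7436 = 261.9 kg

261.9


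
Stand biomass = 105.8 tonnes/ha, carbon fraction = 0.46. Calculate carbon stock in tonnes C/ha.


Formula: Carbon Stock = Biomass * Carbon Fraction
C = 105.8 t/ha * 0.46
C = 48.7 t C/ha

48.7


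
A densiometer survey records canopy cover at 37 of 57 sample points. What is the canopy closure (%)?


Formula: Canopy closure = covered points / total points * 100
Closure = 37 / 57 * 100
Closure = 0.6491 * 100 = 64.9%

64.9


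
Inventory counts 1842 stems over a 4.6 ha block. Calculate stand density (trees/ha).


Formula: Stand Density = N_trees / Area_ha
Density = 1842 trees / 4.6 ha
Density = 400 trees/ha

400


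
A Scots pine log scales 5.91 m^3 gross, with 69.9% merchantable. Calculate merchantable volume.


Formula: MV = V_total * (merchantable_pct / 100)
Merchantable fraction = 69.9% / 100 = 0.699
MV = 5.91 m^3 * 0.699 = 4.131 m^3

4.131


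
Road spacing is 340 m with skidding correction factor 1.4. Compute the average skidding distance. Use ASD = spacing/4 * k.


Formula: ASD = (spacing / 4) * correction
Uncorrected distance = spacing / 4 = 340 / 4 = 85 m
ASD = 85 * 1.4 = 119 m

119


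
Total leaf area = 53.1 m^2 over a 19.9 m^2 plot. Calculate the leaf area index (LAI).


Formula: LAI = total leaf area / ground area  (dimensionless)
LAI = 53.1 m^2 / 19.9 m^2
LAI = 2.67

2.67


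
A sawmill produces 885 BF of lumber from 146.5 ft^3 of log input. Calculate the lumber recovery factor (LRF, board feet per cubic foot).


Formula: LRF = Lumber Output (BF) / Log Input (ft^3)
LRF = 885 BF / 146.5 ft^3
LRF = 6.04 BF/ft^3

6.04


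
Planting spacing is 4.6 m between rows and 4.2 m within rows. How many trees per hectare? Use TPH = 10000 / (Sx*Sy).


Formula: TPH = 10000 m^2/ha / (spacing_x * spacing_y)
Area per tree = 4.6 m * 4.2 m = 19.32 m^2
TPH = 10000 / 19.32 = 518 trees/ha

518


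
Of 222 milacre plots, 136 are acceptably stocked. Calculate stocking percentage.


Formula: Stocking % = stocked plots / total plots * 100
Stocking = 136 / 222 * 100
Stocking = 0.6126 * 100 = 61.3%

61.3


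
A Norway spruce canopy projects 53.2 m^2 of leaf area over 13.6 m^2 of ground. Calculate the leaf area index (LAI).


Formula: LAI = total leaf area / ground area  (dimensionless)
LAI = 53.2 m^2 / 13.6 m^2
LAI = 3.91

3.91


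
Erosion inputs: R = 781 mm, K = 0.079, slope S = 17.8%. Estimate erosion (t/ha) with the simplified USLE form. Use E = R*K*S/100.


Formula: E = R * K * S / 100  (simplified USLE)
R * K = 781 * 0.079 = 61.699
E = 61.699 * 17.8 / 100 = 10.98 t/ha

10.98


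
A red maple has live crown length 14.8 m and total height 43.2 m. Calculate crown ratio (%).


Formula: Crown Ratio = (Crown Length / Total Height) * 100
CR = (14.8 m / 43.2 m) * 100
CR = 0.3426 * 100 = 34.3%

34.3


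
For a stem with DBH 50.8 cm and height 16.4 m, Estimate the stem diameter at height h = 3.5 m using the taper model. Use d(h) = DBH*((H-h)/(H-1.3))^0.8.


Taper: d(h) = DBH * ((H - h) / (H - 1.3))^0.8
Numerator = H - h = 16.4 - 3.5 = 12.9 m
Denominator = H - 1.3 = 16.4 - 1.3 = 15.1 m
Ratio = 12.9 / 15.1 = 0.8543
d = 50.8 * 0.8543^0.8 = 44.8 cm

44.8


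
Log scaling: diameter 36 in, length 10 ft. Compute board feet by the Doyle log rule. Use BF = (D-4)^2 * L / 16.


Doyle: BF = (D - 4)^2 * L / 16
Adjusted diameter = 36 - 4 = 32 in
(D-4)^2 = 32^2 = 1024
BF = 1024 * 10 / 16 = 640 BF

640


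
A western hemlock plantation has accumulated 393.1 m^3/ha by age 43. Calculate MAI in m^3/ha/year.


Formula: MAI = Total Volume / Stand Age
MAI = 393.1 m^3/ha / 43 years
MAI = 9.14 m^3/ha/year

9.14


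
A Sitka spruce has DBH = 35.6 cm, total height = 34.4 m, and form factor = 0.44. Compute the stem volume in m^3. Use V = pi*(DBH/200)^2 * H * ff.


Formula: V = pi * (DBH/200)^2 * H * ff
Radius = DBH/200 = 35.6/200 = 0.178 m
Radius^2 = 0.178^2 = 0.031684 m^2
V = pi * 0.031684 * 34.4 * 0.44
V = 1.507 m^3

1.507


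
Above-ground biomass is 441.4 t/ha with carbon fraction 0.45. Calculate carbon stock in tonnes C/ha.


Formula: Carbon Stock = Biomass * Carbon Fraction
C = 441.4 t/ha * 0.45
C = 198.6 t C/ha

198.6


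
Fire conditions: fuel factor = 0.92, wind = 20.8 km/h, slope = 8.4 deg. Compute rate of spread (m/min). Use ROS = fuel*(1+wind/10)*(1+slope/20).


Formula: ROS = fuel * (1 + wind/10) * (1 + slope/20)
Wind factor = 1 + 20.8/10 = 3.08
Slope factor = 1 + 8.4/20 = 1.42
ROS = 0.92 * 3.08 * 1.42 = 4.02 m/min

4.02


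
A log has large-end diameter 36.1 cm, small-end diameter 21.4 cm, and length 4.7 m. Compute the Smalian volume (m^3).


Smalian: V = (A1 + A2)/2 * L,  A = pi*(D/200)^2
A1 = pi*(36.1/200)^2 = 0.102354 m^2
A2 = pi*(21.4/200)^2 = 0.035968 m^2
V = (0.102354+0.035968)/2*4.7 = 0.3251 m^3

0.3251


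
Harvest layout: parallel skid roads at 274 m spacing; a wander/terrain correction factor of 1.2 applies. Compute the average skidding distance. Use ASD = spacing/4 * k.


Formula: ASD = (spacing / 4) * correction
Uncorrected distance = spacing / 4 = 274 / 4 = 68.5 m
ASD = 68.5 * 1.2 = 82 m

82


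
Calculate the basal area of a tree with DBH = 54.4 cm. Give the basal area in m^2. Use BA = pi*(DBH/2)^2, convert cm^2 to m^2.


Formula: BA = pi * (DBH/2)^2 / 10000  (cm^2 to m^2)
Radius = DBH/2 = 54.4/2 = 27.2 cm
BA = pi * 27.2^2 / 10000
   = 2324.2759 cm^2 / 10000
   = 0.2324 m^2

0.2324


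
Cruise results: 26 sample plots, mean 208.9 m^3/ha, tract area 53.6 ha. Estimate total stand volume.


Formula: Total Volume = Mean Volume per ha * Total Area
Total Volume = 208.9 m^3/ha * 53.6 ha
Total Volume = 11197 m^3

11197


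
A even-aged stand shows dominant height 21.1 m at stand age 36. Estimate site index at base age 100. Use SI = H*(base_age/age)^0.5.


Formula: SI = H_dom * (base_age / age)^0.5
Age ratio = 100 / 36 = 2.77778
sqrt(age_ratio) = 1.66667
SI = 21.1 * 1.66667 = 35.2 m

35.2


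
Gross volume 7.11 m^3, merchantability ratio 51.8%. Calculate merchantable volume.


Formula: MV = V_total * (merchantable_pct / 100)
Merchantable fraction = 51.8% / 100 = 0.518
MV = 7.11 m^3 * 0.518 = 3.683 m^3

3.683


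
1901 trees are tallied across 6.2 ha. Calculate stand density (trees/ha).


Formula: Stand Density = N_trees / Area_ha
Density = 1901 trees / 6.2 ha
Density = 307 trees/ha

307


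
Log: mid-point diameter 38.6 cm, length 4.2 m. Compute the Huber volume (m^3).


Huber: V = Am * L,  Am = pi*(Dm/200)^2
Am = pi*(38.6/200)^2 = 0.117021 m^2
V = 0.117021*4.2 = 0.4915 m^3

0.4915


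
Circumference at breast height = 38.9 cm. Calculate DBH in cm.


Formula: DBH = C / pi
DBH = 38.9 / pi
pi = 3.14159...
DBH = 12.4 cm

12.4


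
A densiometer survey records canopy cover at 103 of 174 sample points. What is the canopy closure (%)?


Formula: Canopy closure = covered points / total points * 100
Closure = 103 / 174 * 100
Closure = 0.592 * 100 = 59.2%

59.2


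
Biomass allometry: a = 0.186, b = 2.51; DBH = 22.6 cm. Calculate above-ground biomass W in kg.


Formula: W = a * DBH^b  (allometric power law)
DBH^b = 22.6^2.51 = 2505.0257
W = 0.186 * 2505.0257 = 465.9 kg

465.9


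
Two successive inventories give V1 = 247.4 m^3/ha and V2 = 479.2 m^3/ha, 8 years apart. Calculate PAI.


Formula: PAI = (V_T2 - V_T1) / (T2 - T1)
Volume increment = 479.2 - 247.4 = 231.8 m^3/ha
PAI = 231.8 / 8 = 28.98 m^3/ha/year

28.98


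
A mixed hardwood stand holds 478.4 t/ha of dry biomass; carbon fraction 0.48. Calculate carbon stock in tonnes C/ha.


Formula: Carbon Stock = Biomass * Carbon Fraction
C = 478.4 t/ha * 0.48
C = 229.6 t C/ha

229.6


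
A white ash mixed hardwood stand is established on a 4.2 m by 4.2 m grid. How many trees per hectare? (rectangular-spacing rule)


Formula: TPH = 10000 m^2/ha / (spacing_x * spacing_y)
Area per tree = 4.2 m * 4.2 m = 17.64 m^2
TPH = 10000 / 17.64 = 567 trees/ha

567


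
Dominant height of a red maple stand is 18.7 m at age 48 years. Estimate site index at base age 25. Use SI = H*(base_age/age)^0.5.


Formula: SI = H_dom * (base_age / age)^0.5
Age ratio = 25 / 48 = 0.52083
sqrt(age_ratio) = 0.72169
SI = 18.7 * 0.72169 = 13.5 m

13.5


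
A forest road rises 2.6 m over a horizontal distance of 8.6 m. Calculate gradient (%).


Formula: Gradient = rise / run * 100
Gradient = 2.6 / 8.6 * 100 = 30.2%

30.2


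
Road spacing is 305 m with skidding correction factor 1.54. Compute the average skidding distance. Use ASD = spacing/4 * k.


Formula: ASD = (spacing / 4) * correction
Uncorrected distance = spacing / 4 = 305 / 4 = 76.25 m
ASD = 76.25 * 1.54 = 117 m

117


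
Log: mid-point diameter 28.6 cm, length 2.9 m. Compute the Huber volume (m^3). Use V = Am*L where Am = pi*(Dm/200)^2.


Huber: V = Am * L,  Am = pi*(Dm/200)^2
Am = pi*(28.6/200)^2 = 0.064242 m^2
V = 0.064242*2.9 = 0.1863 m^3

0.1863


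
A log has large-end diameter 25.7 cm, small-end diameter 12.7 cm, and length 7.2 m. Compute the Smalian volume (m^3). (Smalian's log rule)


Smalian: V = (A1 + A2)/2 * L,  A = pi*(D/200)^2
A1 = pi*(25.7/200)^2 = 0.051875 m^2
A2 = pi*(12.7/200)^2 = 0.012668 m^2
V = (0.051875+0.012668)/2*7.2 = 0.2324 m^3

0.2324


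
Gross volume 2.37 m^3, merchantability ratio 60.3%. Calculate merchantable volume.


Formula: MV = V_total * (merchantable_pct / 100)
Merchantable fraction = 60.3% / 100 = 0.603
MV = 2.37 m^3 * 0.603 = 1.429 m^3

1.429


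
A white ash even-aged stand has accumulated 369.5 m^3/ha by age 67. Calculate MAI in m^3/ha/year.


Formula: MAI = Total Volume / Stand Age
MAI = 369.5 m^3/ha / 67 years
MAI = 5.51 m^3/ha/year

5.51


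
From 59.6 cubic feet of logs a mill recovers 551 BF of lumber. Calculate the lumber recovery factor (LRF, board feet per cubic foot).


Formula: LRF = Lumber Output (BF) / Log Input (ft^3)
LRF = 551 BF / 59.6 ft^3
LRF = 9.24 BF/ft^3

9.24


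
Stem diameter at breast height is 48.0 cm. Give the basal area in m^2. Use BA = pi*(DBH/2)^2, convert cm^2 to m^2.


Formula: BA = pi * (DBH/2)^2 / 10000  (cm^2 to m^2)
Radius = DBH/2 = 48.0/2 = 24.0 cm
BA = pi * 24.0^2 / 10000
   = 1809.5574 cm^2 / 10000
   = 0.181 m^2

0.181


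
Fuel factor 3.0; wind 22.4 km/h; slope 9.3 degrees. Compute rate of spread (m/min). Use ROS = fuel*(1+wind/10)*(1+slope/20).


Formula: ROS = fuel * (1 + wind/10) * (1 + slope/20)
Wind factor = 1 + 22.4/10 = 3.24
Slope factor = 1 + 9.3/20 = 1.465
ROS = 3.0 * 3.24 * 1.465 = 14.24 m/min

14.24


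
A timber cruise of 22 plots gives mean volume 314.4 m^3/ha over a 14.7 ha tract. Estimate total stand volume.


Formula: Total Volume = Mean Volume per ha * Total Area
Total Volume = 314.4 m^3/ha * 14.7 ha
Total Volume = 4622 m^3

4622


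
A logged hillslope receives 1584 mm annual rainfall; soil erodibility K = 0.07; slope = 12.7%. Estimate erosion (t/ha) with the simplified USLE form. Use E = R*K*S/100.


Formula: E = R * K * S / 100  (simplified USLE)
R * K = 1584 * 0.07 = 110.88
E = 110.88 * 12.7 / 100 = 14.08 t/ha

14.08


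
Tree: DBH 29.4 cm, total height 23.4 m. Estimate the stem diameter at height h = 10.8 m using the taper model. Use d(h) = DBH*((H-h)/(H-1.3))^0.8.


Taper: d(h) = DBH * ((H - h) / (H - 1.3))^0.8
Numerator = H - h = 23.4 - 10.8 = 12.6 m
Denominator = H - 1.3 = 23.4 - 1.3 = 22.1 m
Ratio = 12.6 / 22.1 = 0.57014
d = 29.4 * 0.57014^0.8 = 18.8 cm

18.8


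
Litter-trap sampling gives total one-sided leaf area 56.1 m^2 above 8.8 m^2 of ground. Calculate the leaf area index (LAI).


Formula: LAI = total leaf area / ground area  (dimensionless)
LAI = 56.1 m^2 / 8.8 m^2
LAI = 6.38

6.38


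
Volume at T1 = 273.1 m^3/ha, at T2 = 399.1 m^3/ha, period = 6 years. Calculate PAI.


Formula: PAI = (V_T2 - V_T1) / (T2 - T1)
Volume increment = 399.1 - 273.1 = 126.0 m^3/ha
PAI = 126.0 / 6 = 21.0 m^3/ha/year

21.0


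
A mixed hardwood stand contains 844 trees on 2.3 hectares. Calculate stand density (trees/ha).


Formula: Stand Density = N_trees / Area_ha
Density = 844 trees / 2.3 ha
Density = 367 trees/ha

367


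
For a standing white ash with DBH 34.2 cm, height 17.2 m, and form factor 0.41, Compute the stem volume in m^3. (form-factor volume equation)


Formula: V = pi * (DBH/200)^2 * H * ff
Radius = DBH/200 = 34.2/200 = 0.171 m
Radius^2 = 0.171^2 = 0.029241 m^2
V = pi * 0.029241 * 17.2 * 0.41
V = 0.648 m^3

0.648


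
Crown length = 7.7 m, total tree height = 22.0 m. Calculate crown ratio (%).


Formula: Crown Ratio = (Crown Length / Total Height) * 100
CR = (7.7 m / 22.0 m) * 100
CR = 0.35 * 100 = 35.0%

35.0


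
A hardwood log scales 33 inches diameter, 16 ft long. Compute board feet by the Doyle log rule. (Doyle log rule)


Doyle: BF = (D - 4)^2 * L / 16
Adjusted diameter = 33 - 4 = 29 in
(D-4)^2 = 29^2 = 841
BF = 841 * 16 / 16 = 841 BF

841


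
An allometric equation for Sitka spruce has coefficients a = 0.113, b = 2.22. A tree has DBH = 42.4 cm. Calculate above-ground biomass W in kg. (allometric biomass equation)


Formula: W = a * DBH^b  (allometric power law)
DBH^b = 42.4^2.22 = 4099.7012
W = 0.113 * 4099.7012 = 463.3 kg

463.3


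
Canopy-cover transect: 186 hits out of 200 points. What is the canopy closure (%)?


Formula: Canopy closure = covered points / total points * 100
Closure = 186 / 200 * 100
Closure = 0.93 * 100 = 93.0%

93.0


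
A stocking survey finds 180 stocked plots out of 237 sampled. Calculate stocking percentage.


Formula: Stocking % = stocked plots / total plots * 100
Stocking = 180 / 237 * 100
Stocking = 0.7595 * 100 = 75.9%

75.9


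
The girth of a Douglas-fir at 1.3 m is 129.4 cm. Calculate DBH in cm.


Formula: DBH = C / pi
DBH = 129.4 / pi
pi = 3.14159...
DBH = 41.2 cm

41.2


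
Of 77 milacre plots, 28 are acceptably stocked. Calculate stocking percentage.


Formula: Stocking % = stocked plots / total plots * 100
Stocking = 28 / 77 * 100
Stocking = 0.3636 * 100 = 36.4%

36.4


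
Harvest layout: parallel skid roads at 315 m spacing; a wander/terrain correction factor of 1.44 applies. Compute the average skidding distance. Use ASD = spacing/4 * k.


Formula: ASD = (spacing / 4) * correction
Uncorrected distance = spacing / 4 = 315 / 4 = 78.75 m
ASD = 78.75 * 1.44 = 113 m

113


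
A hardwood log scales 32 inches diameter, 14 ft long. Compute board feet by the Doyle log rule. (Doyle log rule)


Doyle: BF = (D - 4)^2 * L / 16
Adjusted diameter = 32 - 4 = 28 in
(D-4)^2 = 28^2 = 784
BF = 784 * 14 / 16 = 686 BF

686


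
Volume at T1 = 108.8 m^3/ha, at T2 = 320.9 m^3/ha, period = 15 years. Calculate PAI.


Formula: PAI = (V_T2 - V_T1) / (T2 - T1)
Volume increment = 320.9 - 108.8 = 212.1 m^3/ha
PAI = 212.1 / 15 = 14.14 m^3/ha/year

14.14


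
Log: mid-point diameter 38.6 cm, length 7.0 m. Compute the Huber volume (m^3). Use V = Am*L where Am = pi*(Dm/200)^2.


Huber: V = Am * L,  Am = pi*(Dm/200)^2
Am = pi*(38.6/200)^2 = 0.117021 m^2
V = 0.117021*7.0 = 0.8191 m^3

0.8191


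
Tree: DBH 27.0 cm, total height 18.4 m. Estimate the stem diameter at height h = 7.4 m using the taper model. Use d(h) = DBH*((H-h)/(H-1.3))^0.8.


Taper: d(h) = DBH * ((H - h) / (H - 1.3))^0.8
Numerator = H - h = 18.4 - 7.4 = 11.0 m
Denominator = H - 1.3 = 18.4 - 1.3 = 17.1 m
Ratio = 11.0 / 17.1 = 0.64327
d = 27.0 * 0.64327^0.8 = 19.0 cm

19.0


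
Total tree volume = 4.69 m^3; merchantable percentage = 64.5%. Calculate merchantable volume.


Formula: MV = V_total * (merchantable_pct / 100)
Merchantable fraction = 64.5% / 100 = 0.645
MV = 4.69 m^3 * 0.645 = 3.025 m^3

3.025


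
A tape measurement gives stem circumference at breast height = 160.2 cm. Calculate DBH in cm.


Formula: DBH = C / pi
DBH = 160.2 / pi
pi = 3.14159...
DBH = 51.0 cm

51.0


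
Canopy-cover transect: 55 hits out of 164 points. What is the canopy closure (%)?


Formula: Canopy closure = covered points / total points * 100
Closure = 55 / 164 * 100
Closure = 0.3354 * 100 = 33.5%

33.5
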